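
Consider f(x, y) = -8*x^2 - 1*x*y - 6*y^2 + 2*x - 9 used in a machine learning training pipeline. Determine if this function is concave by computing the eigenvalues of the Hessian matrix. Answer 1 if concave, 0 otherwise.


The Hessian of f(x,y) = -8*x^2 - 1*x*y - 6*y^2 + 2*x - 9 is:
H = [[-16, -1], [-1, -12]]
Trace = -16 - 12 = -28
Determinant = -16*-12 - (-1)^2 = 191
Discriminant = (-28)^2 - 4*191 = 20.0
Eigenvalues: lambda_1 = -16.2361, lambda_2 = -11.7639
The function is concave.

1


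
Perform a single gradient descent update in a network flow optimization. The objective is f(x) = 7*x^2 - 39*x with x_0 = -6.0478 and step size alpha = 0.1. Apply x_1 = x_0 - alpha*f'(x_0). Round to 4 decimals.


We compute the gradient at x_0 and apply the update.
f'(x) = 14*x - 39
f'(-6.0478) = 14*-6.0478 - 39 = -123.6692
x_1 = -6.0478 - 0.1*-123.6692 = 6.3191


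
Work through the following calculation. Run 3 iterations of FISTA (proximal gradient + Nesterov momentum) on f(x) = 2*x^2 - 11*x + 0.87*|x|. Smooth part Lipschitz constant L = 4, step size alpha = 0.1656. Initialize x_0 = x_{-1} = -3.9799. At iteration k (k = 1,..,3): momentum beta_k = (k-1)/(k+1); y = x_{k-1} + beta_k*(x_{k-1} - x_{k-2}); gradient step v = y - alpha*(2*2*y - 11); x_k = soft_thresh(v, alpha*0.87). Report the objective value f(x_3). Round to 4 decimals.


FISTA on f(x) = 2*x^2 - 11*x + 0.87*|x|
L = 4, alpha = 0.1656
Iteration 1: beta = 0.0, y = -3.9799 + 0.0*(-3.9799 + 3.9799) = -3.9799
  grad(y) = -26.9196, v = y - alpha*grad = 0.478
  prox(v) = soft_thresh(0.478, 0.1441) = 0.3339
Iteration 2: beta = 0.3333, y = 0.3339 + 0.3333*(0.3339 + 3.9799) = 1.7719
  grad(y) = -3.9126, v = y - alpha*grad = 2.4198
  prox(v) = soft_thresh(2.4198, 0.1441) = 2.2757
Iteration 3: beta = 0.5, y = 2.2757 + 0.5*(2.2757 - 0.3339) = 3.2466
  grad(y) = 1.9864, v = y - alpha*grad = 2.9177
  prox(v) = soft_thresh(2.9177, 0.1441) = 2.7736
f(x_3) = 2*2.7736^2 - 11*2.7736 + 0.87*|2.7736| = -12.7109


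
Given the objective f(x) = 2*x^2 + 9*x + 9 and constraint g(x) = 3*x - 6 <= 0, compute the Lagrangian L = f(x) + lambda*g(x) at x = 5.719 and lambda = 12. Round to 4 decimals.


Step 1: Evaluate f(x).
f(5.719) = 2*5.719^2 + 9*5.719 + 9 = 125.8849
Step 2: Evaluate g(x).
g(5.719) = 3*5.719 - 6 = 11.157
Step 3: Compute Lagrangian.
L = 125.8849 + 12*11.157 = 259.7689


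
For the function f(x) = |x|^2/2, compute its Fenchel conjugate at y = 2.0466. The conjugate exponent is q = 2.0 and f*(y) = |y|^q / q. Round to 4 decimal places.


The conjugate exponent q satisfies 1/p + 1/q = 1.
p = 2, so q = 2/(2 - 1) = 2.0
|y|^q = 2.0466^2.0 = 4.1886
f*(2.0466) = 4.1886 / 2.0 = 2.0943


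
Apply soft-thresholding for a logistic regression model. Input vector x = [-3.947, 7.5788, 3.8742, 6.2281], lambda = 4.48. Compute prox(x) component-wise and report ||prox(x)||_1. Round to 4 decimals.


Soft-thresholding with lambda = 4.48:
prox(-3.947) = sign(-3.947)*max(|-3.947| - 4.48, 0) = 0.0
prox(7.5788) = sign(7.5788)*max(|7.5788| - 4.48, 0) = 3.0988
prox(3.8742) = sign(3.8742)*max(|3.8742| - 4.48, 0) = 0.0
prox(6.2281) = sign(6.2281)*max(|6.2281| - 4.48, 0) = 1.7481
prox(x) = [0.0, 3.0988, 0.0, 1.7481]
||prox(x)||_1 = 0.0 + 3.0988 + 0.0 + 1.7481 = 4.8469


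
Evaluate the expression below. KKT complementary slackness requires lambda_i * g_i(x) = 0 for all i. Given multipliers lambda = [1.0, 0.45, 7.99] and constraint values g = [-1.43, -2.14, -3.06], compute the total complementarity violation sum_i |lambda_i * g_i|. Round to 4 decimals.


KKT complementary slackness check:
lambda_1 * g_1 = 1.0 * -1.43 = -1.43
lambda_2 * g_2 = 0.45 * -2.14 = -0.963
lambda_3 * g_3 = 7.99 * -3.06 = -24.4494
Total violation = 1.43 + 0.963 + 24.4494 = 26.8424


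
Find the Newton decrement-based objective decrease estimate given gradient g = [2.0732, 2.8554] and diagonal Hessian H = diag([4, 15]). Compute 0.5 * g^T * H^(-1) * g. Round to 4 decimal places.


Step 1: H is diagonal, so H^(-1) * g = [0.5183, 0.1904].
Step 2: g^T H^(-1) g = sum_i g_i^2 / H_ii
  = (2.0732)^2/4 + (2.8554)^2/15
  = 1.0745 + 0.5436 = 1.6181
Step 3: Objective decrease = 0.5 * g^T H^(-1) g = 0.809


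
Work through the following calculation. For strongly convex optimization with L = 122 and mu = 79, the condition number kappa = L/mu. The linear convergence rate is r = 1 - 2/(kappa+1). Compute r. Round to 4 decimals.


Step 1: Compute the condition number.
kappa = L/mu = 122/79 = 1.5443
Step 2: Compute the convergence rate.
r = 1 - 2/(kappa + 1) = 1 - 2*mu/(L + mu) = (L - mu)/(L + mu) = 43/201 = 0.2139


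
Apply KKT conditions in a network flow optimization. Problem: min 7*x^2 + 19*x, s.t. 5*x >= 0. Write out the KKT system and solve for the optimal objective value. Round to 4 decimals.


Step 1: Try lambda = 0 (constraint inactive).
x_unc = -19/(2*7) = -1.3571
Check: 5*-1.3571 = -6.7855 < 0 -- violated!
Step 2: Constraint must be active: 5*x = 0
x* = 0/5 = 0.0
lambda = (2*7*0.0 + 19)/5 = 3.8
Step 3: Compute optimal value.
f(x*) = 7*0.0^2 + 19*0.0 = 0.0


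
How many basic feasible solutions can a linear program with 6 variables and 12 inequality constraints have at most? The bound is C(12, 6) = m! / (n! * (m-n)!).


Each vertex corresponds to some choice of n active constraints out of m, so the number of vertices is at most C(m, n) = m! / (n!(m-n)!).
m = 12, n = 6
Numerator: 12 * 11 * 10 * 9 * 8 * 7
Denominator: 6! = 720
C(12, 6) = 924


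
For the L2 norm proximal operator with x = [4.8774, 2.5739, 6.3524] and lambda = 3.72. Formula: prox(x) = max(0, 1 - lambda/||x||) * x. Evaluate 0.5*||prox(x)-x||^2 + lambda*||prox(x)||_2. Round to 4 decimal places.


Step 1: Compute ||x||.
||x|| = 8.4123
Step 2: Compute scaling factor.
scale = max(0, 1 - 3.72/8.4123) = 0.5578
Step 3: prox(x) = [2.7206, 1.4357, 3.5433]
||prox(x)|| = 4.6923
Step 4: Proximal objective.
0.5*||prox-x||^2 = 6.9192
lambda*||prox|| = 17.4554
Total = 24.3746


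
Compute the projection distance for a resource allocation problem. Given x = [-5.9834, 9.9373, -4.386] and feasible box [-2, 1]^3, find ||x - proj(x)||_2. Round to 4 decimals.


Project each component onto [-2, 1].
clip(-5.9834) = -2.0, clip(9.9373) = 1.0, clip(-4.386) = -2.0
Projection = [-2.0, 1.0, -2.0]
Squared diffs: [15.8675, 79.8753, 5.693]
Distance = sqrt(101.4358) = 10.0715


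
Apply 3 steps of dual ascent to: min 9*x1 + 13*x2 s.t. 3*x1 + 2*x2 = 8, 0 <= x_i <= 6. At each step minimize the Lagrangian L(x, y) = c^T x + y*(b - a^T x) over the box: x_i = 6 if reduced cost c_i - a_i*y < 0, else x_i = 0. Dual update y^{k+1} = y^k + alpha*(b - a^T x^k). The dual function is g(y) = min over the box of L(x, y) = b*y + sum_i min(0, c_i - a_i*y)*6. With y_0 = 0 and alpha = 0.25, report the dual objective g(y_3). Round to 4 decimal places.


Dual ascent for LP: min 9*x1 + 13*x2, 3*x1 + 2*x2 = 8, 0 <= x_i <= 6
Step 1: y^k = 0.0, reduced costs: (9.0, 13.0)
  x^k = (0.0, 0.0), subgradient = b - a^T x = 8.0
  y^{k+1} = 0.0 + 0.25*8.0 = 2.0
Step 2: y^k = 2.0, reduced costs: (3.0, 9.0)
  x^k = (0.0, 0.0), subgradient = b - a^T x = 8.0
  y^{k+1} = 2.0 + 0.25*8.0 = 4.0
Step 3: y^k = 4.0, reduced costs: (-3.0, 5.0)
  x^k = (6.0, 0.0), subgradient = b - a^T x = -10.0
  y^{k+1} = 4.0 + 0.25*-10.0 = 1.5
Dual objective at y_3 = 1.5: reduced costs (4.5, 10.0), box minimizer x = (0.0, 0.0)
g(y_3) = b*y + (c1 - a1*y)*x1 + (c2 - a2*y)*x2 = 8*1.5 + 4.5*0.0 + 10.0*0.0 = 12.0 + 0.0 + 0.0 = 12.0


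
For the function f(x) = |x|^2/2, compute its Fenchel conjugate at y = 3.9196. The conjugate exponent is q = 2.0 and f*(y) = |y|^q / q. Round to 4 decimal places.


The conjugate exponent q satisfies 1/p + 1/q = 1.
p = 2, so q = 2/(2 - 1) = 2.0
|y|^q = 3.9196^2.0 = 15.3633
f*(3.9196) = 15.3633 / 2.0 = 7.6816


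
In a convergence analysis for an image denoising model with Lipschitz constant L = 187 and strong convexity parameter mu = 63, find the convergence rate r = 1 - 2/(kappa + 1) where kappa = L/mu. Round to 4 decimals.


Step 1: Compute the condition number.
kappa = L/mu = 187/63 = 2.9683
Step 2: Compute the convergence rate.
r = 1 - 2/(kappa + 1) = 1 - 2*mu/(L + mu) = (L - mu)/(L + mu) = 124/250 = 0.496


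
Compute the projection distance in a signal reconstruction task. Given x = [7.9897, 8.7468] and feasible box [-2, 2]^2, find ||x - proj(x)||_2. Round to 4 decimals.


Project each component onto [-2, 2].
clip(7.9897) = 2.0, clip(8.7468) = 2.0
Projection = [2.0, 2.0]
Squared diffs: [35.8765, 45.5193]
Distance = sqrt(81.3958) = 9.022


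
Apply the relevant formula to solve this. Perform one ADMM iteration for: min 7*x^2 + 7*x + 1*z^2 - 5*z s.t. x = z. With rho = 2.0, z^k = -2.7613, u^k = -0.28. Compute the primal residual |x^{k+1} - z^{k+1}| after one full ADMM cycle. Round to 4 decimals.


ADMM iteration with rho = 2.0, z^k = -2.7613, u^k = -0.28
Step 1: x-update.
Minimize 7*x^2 + 7*x + (2.0/2)*(x + 2.7613 - 0.28)^2
FOC: (2*7 + 2.0)*x = -7 + 2.0*(-2.7613 + 0.28)
x^{k+1} = -0.7477
Step 2: z-update.
Minimize 1*z^2 - 5*z + (2.0/2)*(-0.7477 - z - 0.28)^2
FOC: (2*1 + 2.0)*z = 5 + 2.0*(-0.7477 - 0.28)
z^{k+1} = 0.7362
Step 3: u-update.
u^{k+1} = -0.28 - 0.7477 - 0.7362 = -1.7638
Step 4: Primal residual = |-0.7477 - 0.7362| = 1.4838


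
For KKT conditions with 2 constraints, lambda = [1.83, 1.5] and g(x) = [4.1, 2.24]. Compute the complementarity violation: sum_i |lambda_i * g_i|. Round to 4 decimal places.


KKT complementary slackness check:
lambda_1 * g_1 = 1.83 * 4.1 = 7.503
lambda_2 * g_2 = 1.5 * 2.24 = 3.36
Total violation = 7.503 + 3.36 = 10.863


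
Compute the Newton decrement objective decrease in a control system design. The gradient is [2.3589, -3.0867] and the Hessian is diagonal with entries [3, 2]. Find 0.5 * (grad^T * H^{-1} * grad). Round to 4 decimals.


Step 1: H is diagonal, so H^(-1) * g = [0.7863, -1.5434].
Step 2: g^T H^(-1) g = sum_i g_i^2 / H_ii
  = (2.3589)^2/3 + (-3.0867)^2/2
  = 1.8548 + 4.7639 = 6.6187
Step 3: Objective decrease = 0.5 * g^T H^(-1) g = 3.3093


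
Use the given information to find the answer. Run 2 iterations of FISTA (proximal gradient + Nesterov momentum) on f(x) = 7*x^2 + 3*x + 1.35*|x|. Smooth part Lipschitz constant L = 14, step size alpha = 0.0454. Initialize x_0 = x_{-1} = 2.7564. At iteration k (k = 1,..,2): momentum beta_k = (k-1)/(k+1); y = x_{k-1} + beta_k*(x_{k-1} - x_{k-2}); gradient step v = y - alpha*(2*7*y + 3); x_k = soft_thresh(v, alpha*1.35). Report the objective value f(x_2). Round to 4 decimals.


FISTA on f(x) = 7*x^2 + 3*x + 1.35*|x|
L = 14, alpha = 0.0454
Iteration 1: beta = 0.0, y = 2.7564 + 0.0*(2.7564 - 2.7564) = 2.7564
  grad(y) = 41.5896, v = y - alpha*grad = 0.8682
  prox(v) = soft_thresh(0.8682, 0.0613) = 0.8069
Iteration 2: beta = 0.3333, y = 0.8069 + 0.3333*(0.8069 - 2.7564) = 0.1571
  grad(y) = 5.1997, v = y - alpha*grad = -0.0789
  prox(v) = soft_thresh(-0.0789, 0.0613) = -0.0177
f(x_2) = 7*(-0.0177)^2 + 3*(-0.0177) + 1.35*|-0.0177| = -0.0269


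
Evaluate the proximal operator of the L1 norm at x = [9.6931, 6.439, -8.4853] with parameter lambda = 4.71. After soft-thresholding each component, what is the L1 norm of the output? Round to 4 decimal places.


Soft-thresholding with lambda = 4.71:
prox(9.6931) = sign(9.6931)*max(|9.6931| - 4.71, 0) = 4.9831
prox(6.439) = sign(6.439)*max(|6.439| - 4.71, 0) = 1.729
prox(-8.4853) = sign(-8.4853)*max(|-8.4853| - 4.71, 0) = -3.7753
prox(x) = [4.9831, 1.729, -3.7753]
||prox(x)||_1 = 4.9831 + 1.729 + 3.7753 = 10.4874


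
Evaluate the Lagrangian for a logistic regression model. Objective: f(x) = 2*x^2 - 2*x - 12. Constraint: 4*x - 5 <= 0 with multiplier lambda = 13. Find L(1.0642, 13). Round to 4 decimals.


Step 1: Evaluate f(x).
f(1.0642) = 2*1.0642^2 - 2*1.0642 - 12 = -11.8634
Step 2: Evaluate g(x).
g(1.0642) = 4*1.0642 - 5 = -0.7432
Step 3: Compute Lagrangian.
L = -11.8634 + 13*-0.7432 = -21.525


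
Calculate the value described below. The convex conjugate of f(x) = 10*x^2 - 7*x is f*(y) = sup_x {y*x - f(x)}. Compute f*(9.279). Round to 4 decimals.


f*(y) = sup_x {y*x - a*x^2 - b*x} = sup_x {(y-b)*x - a*x^2}
FOC: (y - b) - 2a*x = 0 => x* = (y - b)/(2a)
x* = (9.279 + 7)/(2*10) = 0.814
f*(9.279) = (y-b)^2/(4a) = (9.279 + 7)^2/(4*10)
= 265.0058/40 = 6.6251


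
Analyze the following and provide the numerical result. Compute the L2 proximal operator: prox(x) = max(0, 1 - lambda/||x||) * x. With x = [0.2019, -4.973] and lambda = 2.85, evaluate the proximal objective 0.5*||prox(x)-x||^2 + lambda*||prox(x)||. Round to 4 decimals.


Step 1: Compute ||x||.
||x|| = 4.9771
Step 2: Compute scaling factor.
scale = max(0, 1 - 2.85/4.9771) = 0.4274
Step 3: prox(x) = [0.0863, -2.1253]
||prox(x)|| = 2.1271
Step 4: Proximal objective.
0.5*||prox-x||^2 = 4.0613
lambda*||prox|| = 6.0622
Total = 10.1235


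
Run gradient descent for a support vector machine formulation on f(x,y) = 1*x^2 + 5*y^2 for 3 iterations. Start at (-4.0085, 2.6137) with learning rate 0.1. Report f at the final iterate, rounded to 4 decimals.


Gradient descent on f(x,y) = 1*x^2 + 5*y^2.
Starting point: (-4.0085, 2.6137), alpha = 0.1
Step 1: grad_x = 2*1*-4.0085 = -8.017, grad_y = 2*5*2.6137 = 26.137
  x_1 = -4.0085 - 0.1*-8.017 = -3.2068
  y_1 = 2.6137 - 0.1*26.137 = 0.0
Step 2: grad_x = 2*1*-3.2068 = -6.4136, grad_y = 2*5*0.0 = 0.0
  x_2 = -3.2068 - 0.1*-6.4136 = -2.5654
  y_2 = 0.0 - 0.1*0.0 = 0.0
Step 3: grad_x = 2*1*-2.5654 = -5.1309, grad_y = 2*5*0.0 = 0.0
  x_3 = -2.5654 - 0.1*-5.1309 = -2.0524
  y_3 = 0.0 - 0.1*0.0 = 0.0
f(-2.0524, 0.0) = 1*(-2.0524)^2 + 5*0.0^2 = 4.2121


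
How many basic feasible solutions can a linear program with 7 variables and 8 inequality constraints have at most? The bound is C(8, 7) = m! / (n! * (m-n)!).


Each vertex corresponds to some choice of n active constraints out of m, so the number of vertices is at most C(m, n) = m! / (n!(m-n)!).
m = 8, n = 7
Numerator: 8 * 7 * 6 * 5 * 4 * 3 * 2
Denominator: 7! = 5040
C(8, 7) = 8


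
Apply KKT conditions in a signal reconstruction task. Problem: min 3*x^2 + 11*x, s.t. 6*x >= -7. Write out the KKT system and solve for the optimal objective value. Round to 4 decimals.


Step 1: Try lambda = 0 (constraint inactive).
x_unc = -11/(2*3) = -1.8333
Check: 6*-1.8333 = -10.9998 < -7 -- violated!
Step 2: Constraint must be active: 6*x = -7
x* = -7/6 = -1.1667 (rounded; the exact value -7/6 is used below)
lambda = (2*3*(-7/6) + 11)/6 = 0.6667
Step 3: Compute optimal value.
f(x*) = 3*(-7/6)^2 + 11*(-7/6) = -8.75


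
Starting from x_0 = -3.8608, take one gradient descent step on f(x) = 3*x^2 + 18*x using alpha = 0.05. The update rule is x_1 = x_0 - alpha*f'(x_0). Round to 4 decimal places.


We compute the gradient at x_0 and apply the update.
f'(x) = 6*x + 18
f'(-3.8608) = 6*-3.8608 + 18 = -5.1648
x_1 = -3.8608 - 0.05*-5.1648 = -3.6026


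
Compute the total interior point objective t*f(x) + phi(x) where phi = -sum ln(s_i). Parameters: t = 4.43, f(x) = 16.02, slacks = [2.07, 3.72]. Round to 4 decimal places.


Step 1: Compute log-barrier.
ln values: [0.7275, 1.3137]
phi = -(0.7275 + 1.3137) = -2.0413
Step 2: Compute augmented objective.
t*f(x) = 4.43*16.02 = 70.9686
Total = 70.9686 - 2.0413 = 68.9273


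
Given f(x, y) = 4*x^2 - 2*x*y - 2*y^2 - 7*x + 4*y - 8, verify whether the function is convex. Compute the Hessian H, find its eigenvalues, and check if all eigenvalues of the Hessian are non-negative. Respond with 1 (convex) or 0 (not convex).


The Hessian of f(x,y) = 4*x^2 - 2*x*y - 2*y^2 - 7*x + 4*y - 8 is:
H = [[8, -2], [-2, -4]]
Trace = 8 - 4 = 4
Determinant = 8*-4 - (-2)^2 = -36
Discriminant = (4)^2 - 4*-36 = 160.0
Eigenvalues: lambda_1 = -4.3246, lambda_2 = 8.3246
The function is not convex.

0


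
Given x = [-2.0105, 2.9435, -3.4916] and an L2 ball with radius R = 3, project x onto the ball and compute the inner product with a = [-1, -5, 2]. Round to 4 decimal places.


Step 1: Compute ||x|| (intermediates to 6 decimals).
||x|| = sqrt((-2.0105)^2 + 2.9435^2 + (-3.4916)^2) = 4.989747
Step 2: Project.
Since ||x|| > R, scale = R/||x|| = 3/4.989747 = 0.601233, proj(x) = scale * x
proj(x) = [-1.208779, 1.769729, -2.099265]
Step 3: Dot product.
a^T * proj(x) = -1*(-1.208779) - 5*1.769729 + 2*(-2.099265) = -11.8384


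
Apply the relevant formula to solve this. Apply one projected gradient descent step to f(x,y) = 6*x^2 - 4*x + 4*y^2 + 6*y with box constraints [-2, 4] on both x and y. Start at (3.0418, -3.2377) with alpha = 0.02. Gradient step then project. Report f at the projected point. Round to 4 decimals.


Step 1: Compute gradient at (3.0418, -3.2377).
grad_x = 2*6*3.0418 - 4 = 32.5016
grad_y = 2*4*-3.2377 + 6 = -19.9016
Step 2: Gradient step.
x_raw = 3.0418 - 0.02*32.5016 = 2.3918
y_raw = -3.2377 - 0.02*-19.9016 = -2.8397
Step 3: Project onto [-2, 4].
x_proj = clip(2.3918) = 2.3918
y_proj = clip(-2.8397) = -2.0
Step 4: Evaluate f.
f(2.3918, -2.0) = 28.7563


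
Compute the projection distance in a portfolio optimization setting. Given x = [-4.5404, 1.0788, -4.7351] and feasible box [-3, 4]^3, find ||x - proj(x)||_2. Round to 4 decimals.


Project each component onto [-3, 4].
clip(-4.5404) = -3.0, clip(1.0788) = 1.0788, clip(-4.7351) = -3.0
Projection = [-3.0, 1.0788, -3.0]
Squared diffs: [2.3728, 0.0, 3.0106]
Distance = sqrt(5.3834) = 2.3202


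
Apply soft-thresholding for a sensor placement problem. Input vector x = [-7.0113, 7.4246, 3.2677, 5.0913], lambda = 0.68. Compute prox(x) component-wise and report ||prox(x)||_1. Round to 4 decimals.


Soft-thresholding with lambda = 0.68:
prox(-7.0113) = sign(-7.0113)*max(|-7.0113| - 0.68, 0) = -6.3313
prox(7.4246) = sign(7.4246)*max(|7.4246| - 0.68, 0) = 6.7446
prox(3.2677) = sign(3.2677)*max(|3.2677| - 0.68, 0) = 2.5877
prox(5.0913) = sign(5.0913)*max(|5.0913| - 0.68, 0) = 4.4113
prox(x) = [-6.3313, 6.7446, 2.5877, 4.4113]
||prox(x)||_1 = 6.3313 + 6.7446 + 2.5877 + 4.4113 = 20.0749


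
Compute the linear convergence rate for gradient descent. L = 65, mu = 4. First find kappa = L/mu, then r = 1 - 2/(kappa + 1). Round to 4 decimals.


Step 1: Compute the condition number.
kappa = L/mu = 65/4 = 16.25
Step 2: Compute the convergence rate.
r = 1 - 2/(kappa + 1) = 1 - 2*mu/(L + mu) = (L - mu)/(L + mu) = 61/69 = 0.8841


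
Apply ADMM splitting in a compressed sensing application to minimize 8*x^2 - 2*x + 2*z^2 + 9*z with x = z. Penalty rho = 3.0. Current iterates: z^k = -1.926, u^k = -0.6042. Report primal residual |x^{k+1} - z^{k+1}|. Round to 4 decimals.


ADMM iteration with rho = 3.0, z^k = -1.926, u^k = -0.6042
Step 1: x-update.
Minimize 8*x^2 - 2*x + (3.0/2)*(x + 1.926 - 0.6042)^2
FOC: (2*8 + 3.0)*x = 2 + 3.0*(-1.926 + 0.6042)
x^{k+1} = -0.1034
Step 2: z-update.
Minimize 2*z^2 + 9*z + (3.0/2)*(-0.1034 - z - 0.6042)^2
FOC: (2*2 + 3.0)*z = -9 + 3.0*(-0.1034 - 0.6042)
z^{k+1} = -1.589
Step 3: u-update.
u^{k+1} = -0.6042 - 0.1034 + 1.589 = 0.8813
Step 4: Primal residual = |-0.1034 + 1.589| = 1.4855


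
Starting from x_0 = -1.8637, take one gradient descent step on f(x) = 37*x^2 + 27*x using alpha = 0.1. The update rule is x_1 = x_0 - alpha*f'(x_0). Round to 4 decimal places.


We compute the gradient at x_0 and apply the update.
f'(x) = 74*x + 27
f'(-1.8637) = 74*-1.8637 + 27 = -110.9138
x_1 = -1.8637 - 0.1*-110.9138 = 9.2277


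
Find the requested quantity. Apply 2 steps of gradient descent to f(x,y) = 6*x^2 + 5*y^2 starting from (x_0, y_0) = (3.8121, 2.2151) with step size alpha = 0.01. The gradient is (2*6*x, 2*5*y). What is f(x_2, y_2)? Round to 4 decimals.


Gradient descent on f(x,y) = 6*x^2 + 5*y^2.
Starting point: (3.8121, 2.2151), alpha = 0.01
Step 1: grad_x = 2*6*3.8121 = 45.7452, grad_y = 2*5*2.2151 = 22.151
  x_1 = 3.8121 - 0.01*45.7452 = 3.3546
  y_1 = 2.2151 - 0.01*22.151 = 1.9936
Step 2: grad_x = 2*6*3.3546 = 40.2558, grad_y = 2*5*1.9936 = 19.9359
  x_2 = 3.3546 - 0.01*40.2558 = 2.9521
  y_2 = 1.9936 - 0.01*19.9359 = 1.7942
f(2.9521, 1.7942) = 6*2.9521^2 + 5*1.7942^2 = 68.3853


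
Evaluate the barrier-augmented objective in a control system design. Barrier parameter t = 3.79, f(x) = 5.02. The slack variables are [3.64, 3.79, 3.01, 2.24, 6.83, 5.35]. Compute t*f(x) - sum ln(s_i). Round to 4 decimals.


Step 1: Compute log-barrier.
ln values: [1.292, 1.3324, 1.1019, 0.8065, 1.9213, 1.6771]
phi = -(1.292 + 1.3324 + 1.1019 + 0.8065 + 1.9213 + 1.6771) = -8.1312
Step 2: Compute augmented objective.
t*f(x) = 3.79*5.02 = 19.0258
Total = 19.0258 - 8.1312 = 10.8946


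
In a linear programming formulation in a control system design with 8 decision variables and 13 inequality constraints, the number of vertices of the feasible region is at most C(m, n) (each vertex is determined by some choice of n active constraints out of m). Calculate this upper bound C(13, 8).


Each vertex corresponds to some choice of n active constraints out of m, so the number of vertices is at most C(m, n) = m! / (n!(m-n)!).
m = 13, n = 8
Numerator: 13 * 12 * 11 * 10 * 9 * 8 * 7 * 6
Denominator: 8! = 40320
C(13, 8) = 1287


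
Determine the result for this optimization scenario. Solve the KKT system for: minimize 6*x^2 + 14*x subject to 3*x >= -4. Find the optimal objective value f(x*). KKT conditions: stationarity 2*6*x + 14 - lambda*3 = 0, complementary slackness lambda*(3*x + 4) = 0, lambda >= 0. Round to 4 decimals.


Step 1: Try lambda = 0 (constraint inactive).
Stationarity: 2*6*x + 14 = 0
x* = -14/(2*6) = -7/6 = -1.1667 (rounded; the exact value -7/6 is used below)
Check constraint: 3*-1.1667 = -3.5001 >= -4 -- satisfied.
Step 2: Compute optimal value.
f(x*) = 6*(-7/6)^2 + 14*(-7/6) = -8.1667


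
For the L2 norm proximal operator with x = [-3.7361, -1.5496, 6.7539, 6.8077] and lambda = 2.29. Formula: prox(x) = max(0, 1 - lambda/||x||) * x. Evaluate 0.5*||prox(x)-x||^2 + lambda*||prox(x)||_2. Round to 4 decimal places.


Step 1: Compute ||x||.
||x|| = 10.4077
Step 2: Compute scaling factor.
scale = max(0, 1 - 2.29/10.4077) = 0.78
Step 3: prox(x) = [-2.914, -1.2086, 5.2678, 5.3098]
||prox(x)|| = 8.1177
Step 4: Proximal objective.
0.5*||prox-x||^2 = 2.6221
lambda*||prox|| = 18.5895
Total = 21.2115


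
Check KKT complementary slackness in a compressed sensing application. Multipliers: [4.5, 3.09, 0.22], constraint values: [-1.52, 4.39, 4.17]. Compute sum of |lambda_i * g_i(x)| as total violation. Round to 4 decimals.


KKT complementary slackness check:
lambda_1 * g_1 = 4.5 * -1.52 = -6.84
lambda_2 * g_2 = 3.09 * 4.39 = 13.5651
lambda_3 * g_3 = 0.22 * 4.17 = 0.9174
Total violation = 6.84 + 13.5651 + 0.9174 = 21.3225


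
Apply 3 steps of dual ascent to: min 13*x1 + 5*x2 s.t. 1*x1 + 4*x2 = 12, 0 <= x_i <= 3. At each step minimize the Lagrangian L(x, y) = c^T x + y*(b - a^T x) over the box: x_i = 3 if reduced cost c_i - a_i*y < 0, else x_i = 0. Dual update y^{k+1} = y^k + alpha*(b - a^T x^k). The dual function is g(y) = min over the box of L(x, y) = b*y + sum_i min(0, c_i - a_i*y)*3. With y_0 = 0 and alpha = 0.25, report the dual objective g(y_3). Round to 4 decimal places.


Dual ascent for LP: min 13*x1 + 5*x2, 1*x1 + 4*x2 = 12, 0 <= x_i <= 3
Step 1: y^k = 0.0, reduced costs: (13.0, 5.0)
  x^k = (0.0, 0.0), subgradient = b - a^T x = 12.0
  y^{k+1} = 0.0 + 0.25*12.0 = 3.0
Step 2: y^k = 3.0, reduced costs: (10.0, -7.0)
  x^k = (0.0, 3.0), subgradient = b - a^T x = 0.0
  y^{k+1} = 3.0 + 0.25*0.0 = 3.0
Step 3: y^k = 3.0, reduced costs: (10.0, -7.0)
  x^k = (0.0, 3.0), subgradient = b - a^T x = 0.0
  y^{k+1} = 3.0 + 0.25*0.0 = 3.0
Dual objective at y_3 = 3.0: reduced costs (10.0, -7.0), box minimizer x = (0.0, 3.0)
g(y_3) = b*y + (c1 - a1*y)*x1 + (c2 - a2*y)*x2 = 12*3.0 + 10.0*0.0 + (-7.0)*3.0 = 36.0 + 0.0 - 21.0 = 15.0


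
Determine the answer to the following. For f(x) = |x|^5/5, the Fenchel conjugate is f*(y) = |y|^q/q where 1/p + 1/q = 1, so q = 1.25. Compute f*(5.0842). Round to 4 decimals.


The conjugate exponent q satisfies 1/p + 1/q = 1.
p = 5, so q = 5/(5 - 1) = 1.25
|y|^q = 5.0842^1.25 = 7.6345
f*(5.0842) = 7.6345 / 1.25 = 6.1076


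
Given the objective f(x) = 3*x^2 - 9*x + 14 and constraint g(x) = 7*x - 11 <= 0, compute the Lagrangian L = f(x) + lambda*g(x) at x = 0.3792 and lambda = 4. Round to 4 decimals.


Step 1: Evaluate f(x).
f(0.3792) = 3*0.3792^2 - 9*0.3792 + 14 = 11.0186
Step 2: Evaluate g(x).
g(0.3792) = 7*0.3792 - 11 = -8.3456
Step 3: Compute Lagrangian.
L = 11.0186 + 4*-8.3456 = -22.3638


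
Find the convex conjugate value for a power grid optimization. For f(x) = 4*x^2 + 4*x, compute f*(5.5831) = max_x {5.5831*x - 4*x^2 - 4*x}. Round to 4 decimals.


f*(y) = sup_x {y*x - a*x^2 - b*x} = sup_x {(y-b)*x - a*x^2}
FOC: (y - b) - 2a*x = 0 => x* = (y - b)/(2a)
x* = (5.5831 - 4)/(2*4) = 0.1979
f*(5.5831) = (y-b)^2/(4a) = (5.5831 - 4)^2/(4*4)
= 2.5062/16 = 0.1566


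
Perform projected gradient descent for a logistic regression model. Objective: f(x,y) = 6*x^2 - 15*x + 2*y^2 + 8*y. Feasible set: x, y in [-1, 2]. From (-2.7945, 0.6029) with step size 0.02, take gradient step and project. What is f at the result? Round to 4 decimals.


Step 1: Compute gradient at (-2.7945, 0.6029).
grad_x = 2*6*-2.7945 - 15 = -48.534
grad_y = 2*2*0.6029 + 8 = 10.4116
Step 2: Gradient step.
x_raw = -2.7945 - 0.02*-48.534 = -1.8238
y_raw = 0.6029 - 0.02*10.4116 = 0.3947
Step 3: Project onto [-1, 2].
x_proj = clip(-1.8238) = -1.0
y_proj = clip(0.3947) = 0.3947
Step 4: Evaluate f.
f(-1.0, 0.3947) = 24.4689


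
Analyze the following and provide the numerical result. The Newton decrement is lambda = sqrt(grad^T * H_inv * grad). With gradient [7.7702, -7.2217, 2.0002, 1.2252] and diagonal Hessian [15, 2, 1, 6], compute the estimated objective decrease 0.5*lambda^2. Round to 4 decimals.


Step 1: H is diagonal, so H^(-1) * g = [0.518, -3.6109, 2.0002, 0.2042].
Step 2: g^T H^(-1) g = sum_i g_i^2 / H_ii
  = (7.7702)^2/15 + (-7.2217)^2/2 + (2.0002)^2/1 + (1.2252)^2/6
  = 4.0251 + 26.0765 + 4.0008 + 0.2502 = 34.3525
Step 3: Objective decrease = 0.5 * g^T H^(-1) g = 17.1763


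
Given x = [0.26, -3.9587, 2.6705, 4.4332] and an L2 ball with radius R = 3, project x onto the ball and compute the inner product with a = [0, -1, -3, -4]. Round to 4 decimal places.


Step 1: Compute ||x|| (intermediates to 6 decimals).
||x|| = sqrt(0.26^2 + (-3.9587)^2 + 2.6705^2 + 4.4332^2) = 6.521023
Step 2: Project.
Since ||x|| > R, scale = R/||x|| = 3/6.521023 = 0.460051, proj(x) = scale * x
proj(x) = [0.119613, -1.821204, 1.228566, 2.039498]
Step 3: Dot product.
a^T * proj(x) = 0*0.119613 - 1*(-1.821204) - 3*1.228566 - 4*2.039498 = -10.0225


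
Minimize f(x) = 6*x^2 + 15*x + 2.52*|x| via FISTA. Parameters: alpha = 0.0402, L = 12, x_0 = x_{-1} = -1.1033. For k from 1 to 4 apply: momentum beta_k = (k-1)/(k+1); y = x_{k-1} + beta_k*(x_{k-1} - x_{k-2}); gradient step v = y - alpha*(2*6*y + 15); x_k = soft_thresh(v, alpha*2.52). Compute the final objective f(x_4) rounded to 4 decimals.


FISTA on f(x) = 6*x^2 + 15*x + 2.52*|x|
L = 12, alpha = 0.0402
Iteration 1: beta = 0.0, y = -1.1033 + 0.0*(-1.1033 + 1.1033) = -1.1033
  grad(y) = 1.7604, v = y - alpha*grad = -1.1741
  prox(v) = soft_thresh(-1.1741, 0.1013) = -1.0728
Iteration 2: beta = 0.3333, y = -1.0728 + 0.3333*(-1.0728 + 1.1033) = -1.0626
  grad(y) = 2.249, v = y - alpha*grad = -1.153
  prox(v) = soft_thresh(-1.153, 0.1013) = -1.0517
Iteration 3: beta = 0.5, y = -1.0517 + 0.5*(-1.0517 + 1.0728) = -1.0412
  grad(y) = 2.5062, v = y - alpha*grad = -1.1419
  prox(v) = soft_thresh(-1.1419, 0.1013) = -1.0406
Iteration 4: beta = 0.6, y = -1.0406 + 0.6*(-1.0406 + 1.0517) = -1.0339
  grad(y) = 2.5927, v = y - alpha*grad = -1.1382
  prox(v) = soft_thresh(-1.1382, 0.1013) = -1.0369
f(x_4) = 6*(-1.0369)^2 + 15*(-1.0369) + 2.52*|-1.0369| = -6.4895


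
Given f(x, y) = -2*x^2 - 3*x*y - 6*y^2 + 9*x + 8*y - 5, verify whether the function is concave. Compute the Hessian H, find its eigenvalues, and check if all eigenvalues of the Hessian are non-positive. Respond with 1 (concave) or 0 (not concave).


The Hessian of f(x,y) = -2*x^2 - 3*x*y - 6*y^2 + 9*x + 8*y - 5 is:
H = [[-4, -3], [-3, -12]]
Trace = -4 - 12 = -16
Determinant = -4*-12 - (-3)^2 = 39
Discriminant = (-16)^2 - 4*39 = 100.0
Eigenvalues: lambda_1 = -13.0, lambda_2 = -3.0
The function is concave.

1


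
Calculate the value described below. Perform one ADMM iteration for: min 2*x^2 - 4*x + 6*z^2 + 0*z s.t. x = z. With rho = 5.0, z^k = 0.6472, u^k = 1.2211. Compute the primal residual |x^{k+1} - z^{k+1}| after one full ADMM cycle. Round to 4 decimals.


ADMM iteration with rho = 5.0, z^k = 0.6472, u^k = 1.2211
Step 1: x-update.
Minimize 2*x^2 - 4*x + (5.0/2)*(x - 0.6472 + 1.2211)^2
FOC: (2*2 + 5.0)*x = 4 + 5.0*(0.6472 - 1.2211)
x^{k+1} = 0.1256
Step 2: z-update.
Minimize 6*z^2 + 0*z + (5.0/2)*(0.1256 - z + 1.2211)^2
FOC: (2*6 + 5.0)*z = 0 + 5.0*(0.1256 + 1.2211)
z^{k+1} = 0.3961
Step 3: u-update.
u^{k+1} = 1.2211 + 0.1256 - 0.3961 = 0.9506
Step 4: Primal residual = |0.1256 - 0.3961| = 0.2705


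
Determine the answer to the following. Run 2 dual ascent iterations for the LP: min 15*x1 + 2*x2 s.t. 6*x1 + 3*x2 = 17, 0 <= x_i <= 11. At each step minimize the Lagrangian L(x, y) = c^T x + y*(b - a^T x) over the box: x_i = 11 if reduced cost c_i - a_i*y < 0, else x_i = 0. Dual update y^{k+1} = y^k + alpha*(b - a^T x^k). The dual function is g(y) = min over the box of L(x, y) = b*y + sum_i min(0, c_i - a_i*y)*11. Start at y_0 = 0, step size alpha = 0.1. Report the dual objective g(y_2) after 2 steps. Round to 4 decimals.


Dual ascent for LP: min 15*x1 + 2*x2, 6*x1 + 3*x2 = 17, 0 <= x_i <= 11
Step 1: y^k = 0.0, reduced costs: (15.0, 2.0)
  x^k = (0.0, 0.0), subgradient = b - a^T x = 17.0
  y^{k+1} = 0.0 + 0.1*17.0 = 1.7
Step 2: y^k = 1.7, reduced costs: (4.8, -3.1)
  x^k = (0.0, 11.0), subgradient = b - a^T x = -16.0
  y^{k+1} = 1.7 + 0.1*-16.0 = 0.1
Dual objective at y_2 = 0.1: reduced costs (14.4, 1.7), box minimizer x = (0.0, 0.0)
g(y_2) = b*y + (c1 - a1*y)*x1 + (c2 - a2*y)*x2 = 17*0.1 + 14.4*0.0 + 1.7*0.0 = 1.7 + 0.0 + 0.0 = 1.7


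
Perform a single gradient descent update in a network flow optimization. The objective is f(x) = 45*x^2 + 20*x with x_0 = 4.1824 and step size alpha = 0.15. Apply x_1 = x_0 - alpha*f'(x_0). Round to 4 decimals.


We compute the gradient at x_0 and apply the update.
f'(x) = 90*x + 20
f'(4.1824) = 90*4.1824 + 20 = 396.416
x_1 = 4.1824 - 0.15*396.416 = -55.28


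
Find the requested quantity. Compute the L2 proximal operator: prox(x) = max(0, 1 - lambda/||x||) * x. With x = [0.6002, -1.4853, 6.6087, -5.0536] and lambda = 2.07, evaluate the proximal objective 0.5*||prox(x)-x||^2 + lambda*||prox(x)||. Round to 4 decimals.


Step 1: Compute ||x||.
||x|| = 8.4723
Step 2: Compute scaling factor.
scale = max(0, 1 - 2.07/8.4723) = 0.7557
Step 3: prox(x) = [0.4536, -1.1224, 4.994, -3.8189]
||prox(x)|| = 6.4023
Step 4: Proximal objective.
0.5*||prox-x||^2 = 2.1425
lambda*||prox|| = 13.2528
Total = 15.3952


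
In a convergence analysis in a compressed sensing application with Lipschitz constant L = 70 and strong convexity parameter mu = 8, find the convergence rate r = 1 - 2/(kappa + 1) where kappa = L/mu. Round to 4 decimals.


Step 1: Compute the condition number.
kappa = L/mu = 70/8 = 8.75
Step 2: Compute the convergence rate.
r = 1 - 2/(kappa + 1) = 1 - 2*mu/(L + mu) = (L - mu)/(L + mu) = 62/78 = 0.7949


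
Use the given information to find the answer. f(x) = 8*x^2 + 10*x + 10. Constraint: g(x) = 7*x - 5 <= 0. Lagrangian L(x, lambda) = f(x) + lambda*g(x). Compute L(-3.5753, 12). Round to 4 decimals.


Step 1: Evaluate f(x).
f(-3.5753) = 8*(-3.5753)^2 + 10*(-3.5753) + 10 = 76.5092
Step 2: Evaluate g(x).
g(-3.5753) = 7*-3.5753 - 5 = -30.0271
Step 3: Compute Lagrangian.
L = 76.5092 + 12*-30.0271 = -283.816


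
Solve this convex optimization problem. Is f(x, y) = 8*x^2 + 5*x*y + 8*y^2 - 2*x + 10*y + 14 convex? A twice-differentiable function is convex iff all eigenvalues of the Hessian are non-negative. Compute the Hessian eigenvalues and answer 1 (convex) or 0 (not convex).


The Hessian of f(x,y) = 8*x^2 + 5*x*y + 8*y^2 - 2*x + 10*y + 14 is:
H = [[16, 5], [5, 16]]
Trace = 16 + 16 = 32
Determinant = 16*16 - (5)^2 = 231
Discriminant = (32)^2 - 4*231 = 100.0
Eigenvalues: lambda_1 = 11.0, lambda_2 = 21.0
The function is convex.

1


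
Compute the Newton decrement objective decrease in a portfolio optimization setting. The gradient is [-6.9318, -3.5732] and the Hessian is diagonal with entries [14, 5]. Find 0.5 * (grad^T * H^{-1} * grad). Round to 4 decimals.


Step 1: H is diagonal, so H^(-1) * g = [-0.4951, -0.7146].
Step 2: g^T H^(-1) g = sum_i g_i^2 / H_ii
  = (-6.9318)^2/14 + (-3.5732)^2/5
  = 3.4321 + 2.5536 = 5.9857
Step 3: Objective decrease = 0.5 * g^T H^(-1) g = 2.9928


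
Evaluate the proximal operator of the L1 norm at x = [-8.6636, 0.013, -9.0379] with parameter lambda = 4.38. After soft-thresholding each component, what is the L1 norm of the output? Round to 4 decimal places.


Soft-thresholding with lambda = 4.38:
prox(-8.6636) = sign(-8.6636)*max(|-8.6636| - 4.38, 0) = -4.2836
prox(0.013) = sign(0.013)*max(|0.013| - 4.38, 0) = 0.0
prox(-9.0379) = sign(-9.0379)*max(|-9.0379| - 4.38, 0) = -4.6579
prox(x) = [-4.2836, 0.0, -4.6579]
||prox(x)||_1 = 4.2836 + 0.0 + 4.6579 = 8.9415


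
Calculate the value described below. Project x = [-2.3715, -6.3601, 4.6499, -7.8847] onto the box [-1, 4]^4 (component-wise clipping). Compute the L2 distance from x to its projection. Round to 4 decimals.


Project each component onto [-1, 4].
clip(-2.3715) = -1.0, clip(-6.3601) = -1.0, clip(4.6499) = 4.0, clip(-7.8847) = -1.0
Projection = [-1.0, -1.0, 4.0, -1.0]
Squared diffs: [1.881, 28.7307, 0.4224, 47.3991]
Distance = sqrt(78.4332) = 8.8562


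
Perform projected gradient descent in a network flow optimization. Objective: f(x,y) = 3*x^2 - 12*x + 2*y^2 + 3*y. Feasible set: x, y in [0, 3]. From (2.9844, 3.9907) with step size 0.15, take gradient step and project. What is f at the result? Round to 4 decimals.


Step 1: Compute gradient at (2.9844, 3.9907).
grad_x = 2*3*2.9844 - 12 = 5.9064
grad_y = 2*2*3.9907 + 3 = 18.9628
Step 2: Gradient step.
x_raw = 2.9844 - 0.15*5.9064 = 2.0984
y_raw = 3.9907 - 0.15*18.9628 = 1.1463
Step 3: Project onto [0, 3].
x_proj = clip(2.0984) = 2.0984
y_proj = clip(1.1463) = 1.1463
Step 4: Evaluate f.
f(2.0984, 1.1463) = -5.9042


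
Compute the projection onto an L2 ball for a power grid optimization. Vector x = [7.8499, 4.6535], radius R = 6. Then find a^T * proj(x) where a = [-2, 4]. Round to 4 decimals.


Step 1: Compute ||x|| (intermediates to 6 decimals).
||x|| = sqrt(7.8499^2 + 4.6535^2) = 9.125568
Step 2: Project.
Since ||x|| > R, scale = R/||x|| = 6/9.125568 = 0.657493, proj(x) = scale * x
proj(x) = [5.161254, 3.059644]
Step 3: Dot product.
a^T * proj(x) = -2*5.161254 + 4*3.059644 = 1.9161


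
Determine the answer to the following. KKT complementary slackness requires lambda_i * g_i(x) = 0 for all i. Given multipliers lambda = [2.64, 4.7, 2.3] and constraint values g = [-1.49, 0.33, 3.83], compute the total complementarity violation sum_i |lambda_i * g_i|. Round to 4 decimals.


KKT complementary slackness check:
lambda_1 * g_1 = 2.64 * -1.49 = -3.9336
lambda_2 * g_2 = 4.7 * 0.33 = 1.551
lambda_3 * g_3 = 2.3 * 3.83 = 8.809
Total violation = 3.9336 + 1.551 + 8.809 = 14.2936


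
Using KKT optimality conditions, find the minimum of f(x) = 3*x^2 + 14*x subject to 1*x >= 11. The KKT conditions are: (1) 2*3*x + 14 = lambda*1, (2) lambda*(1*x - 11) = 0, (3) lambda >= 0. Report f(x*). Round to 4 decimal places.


Step 1: Try lambda = 0 (constraint inactive).
x_unc = -14/(2*3) = -2.3333
Check: 1*-2.3333 = -2.3333 < 11 -- violated!
Step 2: Constraint must be active: 1*x = 11
x* = 11/1 = 11.0
lambda = (2*3*11.0 + 14)/1 = 80.0
Step 3: Compute optimal value.
f(x*) = 3*11.0^2 + 14*11.0 = 517.0


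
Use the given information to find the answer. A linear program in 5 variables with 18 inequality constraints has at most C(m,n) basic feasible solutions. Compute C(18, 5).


Each vertex corresponds to some choice of n active constraints out of m, so the number of vertices is at most C(m, n) = m! / (n!(m-n)!).
m = 18, n = 5
Numerator: 18 * 17 * 16 * 15 * 14
Denominator: 5! = 120
C(18, 5) = 8568


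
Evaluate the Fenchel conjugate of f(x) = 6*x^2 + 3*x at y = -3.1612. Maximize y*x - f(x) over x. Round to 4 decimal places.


f*(y) = sup_x {y*x - a*x^2 - b*x} = sup_x {(y-b)*x - a*x^2}
FOC: (y - b) - 2a*x = 0 => x* = (y - b)/(2a)
x* = (-3.1612 - 3)/(2*6) = -0.5134
f*(-3.1612) = (y-b)^2/(4a) = (-3.1612 - 3)^2/(4*6)
= 37.9604/24 = 1.5817


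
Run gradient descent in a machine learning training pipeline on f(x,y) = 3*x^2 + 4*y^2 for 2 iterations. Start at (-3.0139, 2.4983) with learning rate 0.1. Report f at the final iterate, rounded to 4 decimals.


Gradient descent on f(x,y) = 3*x^2 + 4*y^2.
Starting point: (-3.0139, 2.4983), alpha = 0.1
Step 1: grad_x = 2*3*-3.0139 = -18.0834, grad_y = 2*4*2.4983 = 19.9864
  x_1 = -3.0139 - 0.1*-18.0834 = -1.2056
  y_1 = 2.4983 - 0.1*19.9864 = 0.4997
Step 2: grad_x = 2*3*-1.2056 = -7.2334, grad_y = 2*4*0.4997 = 3.9973
  x_2 = -1.2056 - 0.1*-7.2334 = -0.4822
  y_2 = 0.4997 - 0.1*3.9973 = 0.0999
f(-0.4822, 0.0999) = 3*(-0.4822)^2 + 4*0.0999^2 = 0.7376


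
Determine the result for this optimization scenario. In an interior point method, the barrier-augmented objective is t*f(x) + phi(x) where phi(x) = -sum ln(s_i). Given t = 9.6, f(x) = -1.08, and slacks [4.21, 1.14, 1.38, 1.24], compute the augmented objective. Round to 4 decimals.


Step 1: Compute log-barrier.
ln values: [1.4375, 0.131, 0.3221, 0.2151]
phi = -(1.4375 + 0.131 + 0.3221 + 0.2151) = -2.1057
Step 2: Compute augmented objective.
t*f(x) = 9.6*-1.08 = -10.368
Total = -10.368 - 2.1057 = -12.4737


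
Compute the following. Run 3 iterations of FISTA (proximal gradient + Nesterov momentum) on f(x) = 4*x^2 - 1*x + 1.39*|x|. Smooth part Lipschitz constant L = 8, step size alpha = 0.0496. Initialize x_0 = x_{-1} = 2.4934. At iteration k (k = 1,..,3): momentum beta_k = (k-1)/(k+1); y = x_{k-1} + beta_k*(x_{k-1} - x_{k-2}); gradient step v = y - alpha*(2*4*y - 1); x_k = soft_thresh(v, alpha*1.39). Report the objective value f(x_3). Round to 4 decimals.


FISTA on f(x) = 4*x^2 - 1*x + 1.39*|x|
L = 8, alpha = 0.0496
Iteration 1: beta = 0.0, y = 2.4934 + 0.0*(2.4934 - 2.4934) = 2.4934
  grad(y) = 18.9472, v = y - alpha*grad = 1.5536
  prox(v) = soft_thresh(1.5536, 0.0689) = 1.4847
Iteration 2: beta = 0.3333, y = 1.4847 + 0.3333*(1.4847 - 2.4934) = 1.1484
  grad(y) = 8.1875, v = y - alpha*grad = 0.7423
  prox(v) = soft_thresh(0.7423, 0.0689) = 0.6734
Iteration 3: beta = 0.5, y = 0.6734 + 0.5*(0.6734 - 1.4847) = 0.2677
  grad(y) = 1.142, v = y - alpha*grad = 0.2111
  prox(v) = soft_thresh(0.2111, 0.0689) = 0.1422
f(x_3) = 4*0.1422^2 - 1*0.1422 + 1.39*|0.1422| = 0.1363


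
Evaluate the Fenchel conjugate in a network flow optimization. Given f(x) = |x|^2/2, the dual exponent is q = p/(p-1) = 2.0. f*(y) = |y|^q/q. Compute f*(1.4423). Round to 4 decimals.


The conjugate exponent q satisfies 1/p + 1/q = 1.
p = 2, so q = 2/(2 - 1) = 2.0
|y|^q = 1.4423^2.0 = 2.0802
f*(1.4423) = 2.0802 / 2.0 = 1.0401


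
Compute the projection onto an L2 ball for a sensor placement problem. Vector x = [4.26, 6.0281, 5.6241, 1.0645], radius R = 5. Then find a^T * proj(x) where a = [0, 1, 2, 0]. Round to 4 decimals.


Step 1: Compute ||x|| (intermediates to 6 decimals).
||x|| = sqrt(4.26^2 + 6.0281^2 + 5.6241^2 + 1.0645^2) = 9.340731
Step 2: Project.
Since ||x|| > R, scale = R/||x|| = 5/9.340731 = 0.53529, proj(x) = scale * x
proj(x) = [2.280335, 3.226782, 3.010524, 0.569816]
Step 3: Dot product.
a^T * proj(x) = 0*2.280335 + 1*3.226782 + 2*3.010524 + 0*0.569816 = 9.2478


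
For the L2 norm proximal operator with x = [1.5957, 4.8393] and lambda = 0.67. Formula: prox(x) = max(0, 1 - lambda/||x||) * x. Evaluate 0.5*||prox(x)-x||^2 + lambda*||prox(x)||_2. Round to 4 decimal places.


Step 1: Compute ||x||.
||x|| = 5.0956
Step 2: Compute scaling factor.
scale = max(0, 1 - 0.67/5.0956) = 0.8685
Step 3: prox(x) = [1.3859, 4.203]
||prox(x)|| = 4.4256
Step 4: Proximal objective.
0.5*||prox-x||^2 = 0.2245
lambda*||prox|| = 2.9652
Total = 3.1896
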